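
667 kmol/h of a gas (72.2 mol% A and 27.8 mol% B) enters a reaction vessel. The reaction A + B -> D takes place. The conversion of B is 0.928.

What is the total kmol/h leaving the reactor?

B reacted = 0.928 × 185.4 = 172.1 kmol/h; ν_B = −1, so ξ = 172.1/1 = 172.1 kmol/h.
Outlet amounts (n = n₀ + ν ξ):
  A: 481.6 − 1(172.1) = 309.5
  B: 185.4 − 1(172.1) = 13.35
  D: 0 + 1(172.1) = 172.1
Total out = 309.5 + 13.35 + 172.1 = 494.9 kmol/h.

495 kmol/h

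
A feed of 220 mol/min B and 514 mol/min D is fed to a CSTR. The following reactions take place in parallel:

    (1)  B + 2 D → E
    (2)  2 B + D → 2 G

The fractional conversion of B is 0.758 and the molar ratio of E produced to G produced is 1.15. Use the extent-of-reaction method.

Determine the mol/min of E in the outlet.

89.2 mol/min

Conversion of B: B consumed = 0.758 × 220 = 166.8 mol/min = 1ξ₁ + 2ξ₂.
Selectivity: 1ξ₁ / (2ξ₂) = 1.15 → ξ₁ = 2.3 ξ₂.
Substitute: (1·2.3 + 2) ξ₂ = 166.8 → ξ₂ = 38.78 mol/min, ξ₁ = 89.2 mol/min.
Outlet amounts (n = n₀ + Σ ν·ξ):
  B: 220 − 1(89.2) − 2(38.78) = 53.24
  D: 514 − 2(89.2) − 1(38.78) = 296.8
  E: 0 + 1(89.2) = 89.2
  G: 0 + 2(38.78) = 77.56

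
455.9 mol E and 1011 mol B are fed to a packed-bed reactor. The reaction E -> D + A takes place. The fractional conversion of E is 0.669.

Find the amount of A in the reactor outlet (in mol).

E reacted = 0.669 × 455.9 = 305 mol; ν_E = −1, so ξ = 305/1 = 305 mol.
Outlet amounts (n = n₀ + ν ξ):
  E: 455.9 − 1(305) = 150.9
  D: 0 + 1(305) = 305
  A: 0 + 1(305) = 305
  B: 1011 (inert)

305 mol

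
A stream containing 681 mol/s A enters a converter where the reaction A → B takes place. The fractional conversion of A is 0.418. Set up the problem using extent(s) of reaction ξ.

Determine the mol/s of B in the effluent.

285 mol/s

A reacted = 0.418 × 681 = 284.7 mol/s; ν_A = −1, so ξ = 284.7/1 = 284.7 mol/s.
Outlet amounts (n = n₀ + ν ξ):
  A: 681 − 1(284.7) = 396.3
  B: 0 + 1(284.7) = 284.7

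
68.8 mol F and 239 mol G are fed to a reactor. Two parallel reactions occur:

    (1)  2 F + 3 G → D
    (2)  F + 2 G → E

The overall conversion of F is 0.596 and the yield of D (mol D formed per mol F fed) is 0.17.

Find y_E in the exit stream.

Yield of D: 1ξ₁ / 68.8 = 0.17 → ξ₁ = 11.7 mol.
Conversion of F: 2ξ₁ + 1ξ₂ = 0.596 × 68.8 = 41 → ξ₂ = 17.61 mol.
Outlet amounts (n = n₀ + Σ ν·ξ):
  F: 68.8 − 2(11.7) − 1(17.61) = 27.8
  G: 239 − 3(11.7) − 2(17.61) = 168.7
  D: 0 + 1(11.7) = 11.7
  E: 0 + 1(17.61) = 17.61
Total out = 225.8 mol; y_E = 17.61 / 225.8 = 0.07801.

0.078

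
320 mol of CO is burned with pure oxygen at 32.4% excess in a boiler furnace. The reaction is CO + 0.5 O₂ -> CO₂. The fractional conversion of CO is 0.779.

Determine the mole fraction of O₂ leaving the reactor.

Stoichiometric O₂ = 0.5 × 320 = 160 mol; O₂ fed = 160 × 1.324 = 211.8 mol.
Fuel reacted = 0.779 × 320 → ξ = 249.3 mol.
Outlet (n = n₀ + ν ξ):
  CO: 320 − 1(249.3) = 70.72
  O₂: 211.8 − 0.5(249.3) = 87.2
  CO₂: 0 + 1(249.3) = 249.3
Total out = 407.2 mol; y_O₂ = 87.2 / 407.2 = 0.2141.

0.214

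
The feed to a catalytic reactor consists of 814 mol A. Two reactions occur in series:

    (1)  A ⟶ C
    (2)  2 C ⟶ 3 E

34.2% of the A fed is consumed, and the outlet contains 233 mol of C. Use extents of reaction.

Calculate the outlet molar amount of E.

Conversion of A: A consumed = 1ξ₁ = 0.342 × 814 → ξ₁ = 278.4 mol.
C balance: n_C = 0 + 1ξ₁ − 2ξ₂ = 233 → ξ₂ = (1·278.4 − 233)/2 = 22.69 mol.
Outlet amounts (n = n₀ + Σ ν·ξ):
  A: 814 − 1(278.4) = 535.6
  C: 0 + 1(278.4) − 2(22.69) = 233
  E: 0 + 3(22.69) = 68.08

68.1 mol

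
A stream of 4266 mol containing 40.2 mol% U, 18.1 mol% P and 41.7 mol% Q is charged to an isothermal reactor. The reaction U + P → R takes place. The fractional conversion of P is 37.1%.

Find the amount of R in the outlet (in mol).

P reacted = 0.371 × 772.1 = 286.5 mol; ν_P = −1, so ξ = 286.5/1 = 286.5 mol.
Outlet amounts (n = n₀ + ν ξ):
  U: 1715 − 1(286.5) = 1428
  P: 772.1 − 1(286.5) = 485.7
  R: 0 + 1(286.5) = 286.5
  Q: 1779 (inert)

286 mol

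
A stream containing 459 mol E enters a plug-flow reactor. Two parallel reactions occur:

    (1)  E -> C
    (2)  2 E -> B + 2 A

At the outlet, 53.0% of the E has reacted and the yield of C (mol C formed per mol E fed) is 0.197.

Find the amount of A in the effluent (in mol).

153 mol

Yield of C: 1ξ₁ / 459 = 0.197 → ξ₁ = 90.42 mol.
Conversion of E: 1ξ₁ + 2ξ₂ = 0.53 × 459 = 243.3 → ξ₂ = 76.42 mol.
Outlet amounts (n = n₀ + Σ ν·ξ):
  E: 459 − 1(90.42) − 2(76.42) = 215.7
  C: 0 + 1(90.42) = 90.42
  B: 0 + 1(76.42) = 76.42
  A: 0 + 2(76.42) = 152.8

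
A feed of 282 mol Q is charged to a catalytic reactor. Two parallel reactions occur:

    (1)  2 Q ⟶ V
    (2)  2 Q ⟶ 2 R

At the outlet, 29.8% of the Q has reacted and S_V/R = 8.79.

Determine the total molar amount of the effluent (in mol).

Conversion of Q: Q consumed = 0.298 × 282 = 84.04 mol = 2ξ₁ + 2ξ₂.
Selectivity: 1ξ₁ / (2ξ₂) = 8.79 → ξ₁ = 17.58 ξ₂.
Substitute: (2·17.58 + 2) ξ₂ = 84.04 → ξ₂ = 2.261 mol, ξ₁ = 39.76 mol.
Outlet amounts (n = n₀ + Σ ν·ξ):
  Q: 282 − 2(39.76) − 2(2.261) = 198
  V: 0 + 1(39.76) = 39.76
  R: 0 + 2(2.261) = 4.523
Total out = 198 + 39.76 + 4.523 = 242.2 mol.

242 mol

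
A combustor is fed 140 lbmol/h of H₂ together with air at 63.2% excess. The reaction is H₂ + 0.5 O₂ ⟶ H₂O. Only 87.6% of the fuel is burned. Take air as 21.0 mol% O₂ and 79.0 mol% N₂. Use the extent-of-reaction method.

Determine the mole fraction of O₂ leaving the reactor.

Stoichiometric O₂ = 0.5 × 140 = 70 lbmol/h; O₂ fed = 70 × 1.632 = 114.2 lbmol/h.
N₂ fed = 114.2 × 79/21 = 429.8 lbmol/h.
Fuel reacted = 0.876 × 140 → ξ = 122.6 lbmol/h.
Outlet (n = n₀ + ν ξ):
  H₂: 140 − 1(122.6) = 17.36
  O₂: 114.2 − 0.5(122.6) = 52.92
  N₂: 429.8 (inert)
  H₂O: 0 + 1(122.6) = 122.6
Total out = 622.7 lbmol/h; y_O₂ = 52.92 / 622.7 = 0.08499.

0.085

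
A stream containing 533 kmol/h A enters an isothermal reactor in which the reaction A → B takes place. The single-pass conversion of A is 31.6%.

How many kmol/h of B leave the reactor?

A reacted = 0.316 × 533 = 168.4 kmol/h; ν_A = −1, so ξ = 168.4/1 = 168.4 kmol/h.
Outlet amounts (n = n₀ + ν ξ):
  A: 533 − 1(168.4) = 364.6
  B: 0 + 1(168.4) = 168.4

168 kmol/h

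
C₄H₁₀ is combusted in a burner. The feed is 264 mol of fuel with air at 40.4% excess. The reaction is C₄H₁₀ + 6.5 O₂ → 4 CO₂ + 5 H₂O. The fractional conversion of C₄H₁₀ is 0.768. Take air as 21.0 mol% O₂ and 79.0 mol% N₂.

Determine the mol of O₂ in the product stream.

Stoichiometric O₂ = 6.5 × 264 = 1716 mol; O₂ fed = 1716 × 1.404 = 2409 mol.
N₂ fed = 2409 × 79/21 = 9063 mol.
Fuel reacted = 0.768 × 264 → ξ = 202.8 mol.
Outlet (n = n₀ + ν ξ):
  C₄H₁₀: 264 − 1(202.8) = 61.25
  O₂: 2409 − 6.5(202.8) = 1091
  N₂: 9063 (inert)
  CO₂: 0 + 4(202.8) = 811
  H₂O: 0 + 5(202.8) = 1014

1090 mol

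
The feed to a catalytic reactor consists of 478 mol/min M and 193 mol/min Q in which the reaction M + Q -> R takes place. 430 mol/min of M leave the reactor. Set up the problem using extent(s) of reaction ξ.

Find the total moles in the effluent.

For M: n = n₀ − 1ξ → 430 = 478 − 1ξ, giving ξ = 48 mol/min.
Outlet amounts (n = n₀ + ν ξ):
  M: 478 − 1(48) = 430
  Q: 193 − 1(48) = 145
  R: 0 + 1(48) = 48
Total out = 430 + 145 + 48 = 623 mol/min.

623 mol/min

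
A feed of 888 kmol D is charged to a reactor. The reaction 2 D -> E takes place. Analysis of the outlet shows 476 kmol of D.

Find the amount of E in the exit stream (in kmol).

For D: n = n₀ − 2ξ → 476 = 888 − 2ξ, giving ξ = 206 kmol.
Outlet amounts (n = n₀ + ν ξ):
  D: 888 − 2(206) = 476
  E: 0 + 1(206) = 206

206 kmol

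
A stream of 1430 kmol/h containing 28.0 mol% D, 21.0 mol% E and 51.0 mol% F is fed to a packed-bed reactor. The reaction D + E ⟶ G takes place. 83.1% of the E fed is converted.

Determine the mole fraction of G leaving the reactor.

0.211

E reacted = 0.831 × 300.3 = 249.5 kmol/h; ν_E = −1, so ξ = 249.5/1 = 249.5 kmol/h.
Outlet amounts (n = n₀ + ν ξ):
  D: 400.4 − 1(249.5) = 150.9
  E: 300.3 − 1(249.5) = 50.75
  G: 0 + 1(249.5) = 249.5
  F: 729.3 (inert)
Total out = 1180 kmol/h; y_G = 249.5 / 1180 = 0.2114.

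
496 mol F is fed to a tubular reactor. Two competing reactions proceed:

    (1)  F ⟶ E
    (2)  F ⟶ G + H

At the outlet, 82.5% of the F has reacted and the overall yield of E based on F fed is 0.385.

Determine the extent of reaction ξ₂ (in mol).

ξ₂ = 218 mol

Yield of E: 1ξ₁ / 496 = 0.385 → ξ₁ = 191 mol.
Conversion of F: 1ξ₁ + 1ξ₂ = 0.825 × 496 = 409.2 → ξ₂ = 218.2 mol.
Outlet amounts (n = n₀ + Σ ν·ξ):
  F: 496 − 1(191) − 1(218.2) = 86.8
  E: 0 + 1(191) = 191
  G: 0 + 1(218.2) = 218.2
  H: 0 + 1(218.2) = 218.2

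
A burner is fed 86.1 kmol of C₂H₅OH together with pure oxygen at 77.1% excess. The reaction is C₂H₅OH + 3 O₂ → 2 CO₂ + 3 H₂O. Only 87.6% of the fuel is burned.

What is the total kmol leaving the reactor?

Stoichiometric O₂ = 3 × 86.1 = 258.3 kmol; O₂ fed = 258.3 × 1.771 = 457.4 kmol.
Fuel reacted = 0.876 × 86.1 → ξ = 75.42 kmol.
Outlet (n = n₀ + ν ξ):
  C₂H₅OH: 86.1 − 1(75.42) = 10.68
  O₂: 457.4 − 3(75.42) = 231.2
  CO₂: 0 + 2(75.42) = 150.8
  H₂O: 0 + 3(75.42) = 226.3
Total out = 10.68 + 231.2 + 150.8 + 226.3 = 619 kmol.

619 kmol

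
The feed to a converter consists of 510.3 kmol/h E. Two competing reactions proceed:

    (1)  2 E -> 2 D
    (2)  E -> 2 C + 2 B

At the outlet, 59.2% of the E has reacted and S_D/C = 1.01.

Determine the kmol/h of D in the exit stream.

202 kmol/h

Conversion of E: E consumed = 0.592 × 510.3 = 302.1 kmol/h = 2ξ₁ + 1ξ₂.
Selectivity: 2ξ₁ / (2ξ₂) = 1.01 → ξ₁ = 1.01 ξ₂.
Substitute: (2·1.01 + 1) ξ₂ = 302.1 → ξ₂ = 100 kmol/h, ξ₁ = 101 kmol/h.
Outlet amounts (n = n₀ + Σ ν·ξ):
  E: 510.3 − 2(101) − 1(100) = 208.2
  D: 0 + 2(101) = 202.1
  C: 0 + 2(100) = 200.1
  B: 0 + 2(100) = 200.1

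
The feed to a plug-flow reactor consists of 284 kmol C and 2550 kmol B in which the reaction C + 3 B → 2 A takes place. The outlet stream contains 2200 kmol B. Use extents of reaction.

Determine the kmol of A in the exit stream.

For B: n = n₀ − 3ξ → 2200 = 2550 − 3ξ, giving ξ = 116.7 kmol.
Outlet amounts (n = n₀ + ν ξ):
  C: 284 − 1(116.7) = 167.3
  B: 2550 − 3(116.7) = 2200
  A: 0 + 2(116.7) = 233.3

233 kmol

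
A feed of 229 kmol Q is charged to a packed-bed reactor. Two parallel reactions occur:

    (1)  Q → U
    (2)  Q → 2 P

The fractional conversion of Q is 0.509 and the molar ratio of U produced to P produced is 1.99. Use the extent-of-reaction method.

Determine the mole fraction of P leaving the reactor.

Conversion of Q: Q consumed = 0.509 × 229 = 116.6 kmol = 1ξ₁ + 1ξ₂.
Selectivity: 1ξ₁ / (2ξ₂) = 1.99 → ξ₁ = 3.98 ξ₂.
Substitute: (1·3.98 + 1) ξ₂ = 116.6 → ξ₂ = 23.41 kmol, ξ₁ = 93.16 kmol.
Outlet amounts (n = n₀ + Σ ν·ξ):
  Q: 229 − 1(93.16) − 1(23.41) = 112.4
  U: 0 + 1(93.16) = 93.16
  P: 0 + 2(23.41) = 46.81
Total out = 252.4 kmol; y_P = 46.81 / 252.4 = 0.1855.

0.185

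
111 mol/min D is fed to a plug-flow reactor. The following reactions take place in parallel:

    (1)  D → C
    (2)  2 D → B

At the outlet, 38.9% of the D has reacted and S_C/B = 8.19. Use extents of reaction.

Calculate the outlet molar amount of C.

Conversion of D: D consumed = 0.389 × 111 = 43.18 mol/min = 1ξ₁ + 2ξ₂.
Selectivity: 1ξ₁ / (1ξ₂) = 8.19 → ξ₁ = 8.19 ξ₂.
Substitute: (1·8.19 + 2) ξ₂ = 43.18 → ξ₂ = 4.237 mol/min, ξ₁ = 34.7 mol/min.
Outlet amounts (n = n₀ + Σ ν·ξ):
  D: 111 − 1(34.7) − 2(4.237) = 67.82
  C: 0 + 1(34.7) = 34.7
  B: 0 + 1(4.237) = 4.237

34.7 mol/min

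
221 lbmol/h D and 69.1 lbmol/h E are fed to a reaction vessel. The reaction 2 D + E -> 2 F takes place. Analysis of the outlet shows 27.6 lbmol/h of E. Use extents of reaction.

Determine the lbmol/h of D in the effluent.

For E: n = n₀ − 1ξ → 27.6 = 69.1 − 1ξ, giving ξ = 41.5 lbmol/h.
Outlet amounts (n = n₀ + ν ξ):
  D: 221 − 2(41.5) = 138
  E: 69.1 − 1(41.5) = 27.6
  F: 0 + 2(41.5) = 83

138 lbmol/h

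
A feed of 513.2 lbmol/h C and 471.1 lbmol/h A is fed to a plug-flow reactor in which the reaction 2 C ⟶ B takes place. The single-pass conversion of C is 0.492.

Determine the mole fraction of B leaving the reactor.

0.147

C reacted = 0.492 × 513.2 = 252.5 lbmol/h; ν_C = −2, so ξ = 252.5/2 = 126.2 lbmol/h.
Outlet amounts (n = n₀ + ν ξ):
  C: 513.2 − 2(126.2) = 260.7
  B: 0 + 1(126.2) = 126.2
  A: 471.1 (inert)
Total out = 858.1 lbmol/h; y_B = 126.2 / 858.1 = 0.1471.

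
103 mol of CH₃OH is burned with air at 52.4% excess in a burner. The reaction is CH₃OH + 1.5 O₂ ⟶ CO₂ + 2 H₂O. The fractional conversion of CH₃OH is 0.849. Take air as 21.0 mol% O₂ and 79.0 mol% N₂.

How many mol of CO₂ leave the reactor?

Stoichiometric O₂ = 1.5 × 103 = 154.5 mol; O₂ fed = 154.5 × 1.524 = 235.5 mol.
N₂ fed = 235.5 × 79/21 = 885.8 mol.
Fuel reacted = 0.849 × 103 → ξ = 87.45 mol.
Outlet (n = n₀ + ν ξ):
  CH₃OH: 103 − 1(87.45) = 15.55
  O₂: 235.5 − 1.5(87.45) = 104.3
  N₂: 885.8 (inert)
  CO₂: 0 + 1(87.45) = 87.45
  H₂O: 0 + 2(87.45) = 174.9

87.4 mol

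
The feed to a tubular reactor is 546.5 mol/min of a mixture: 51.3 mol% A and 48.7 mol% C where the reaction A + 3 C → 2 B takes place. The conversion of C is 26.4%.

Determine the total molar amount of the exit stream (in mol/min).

500 mol/min

C reacted = 0.264 × 266.1 = 70.26 mol/min; ν_C = −3, so ξ = 70.26/3 = 23.42 mol/min.
Outlet amounts (n = n₀ + ν ξ):
  A: 280.4 − 1(23.42) = 256.9
  C: 266.1 − 3(23.42) = 195.9
  B: 0 + 2(23.42) = 46.84
Total out = 256.9 + 195.9 + 46.84 = 499.7 mol/min.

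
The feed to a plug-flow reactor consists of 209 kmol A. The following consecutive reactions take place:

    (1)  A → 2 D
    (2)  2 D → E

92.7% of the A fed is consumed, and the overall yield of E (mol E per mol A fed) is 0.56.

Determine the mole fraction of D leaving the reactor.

Conversion of A: A consumed = 1ξ₁ = 0.927 × 209 → ξ₁ = 193.7 kmol.
Yield of E: 1ξ₂ / 209 = 0.56 → ξ₂ = 117 kmol.
Outlet amounts (n = n₀ + Σ ν·ξ):
  A: 209 − 1(193.7) = 15.26
  D: 0 + 2(193.7) − 2(117) = 153.4
  E: 0 + 1(117) = 117
Total out = 285.7 kmol; y_D = 153.4 / 285.7 = 0.5369.

0.537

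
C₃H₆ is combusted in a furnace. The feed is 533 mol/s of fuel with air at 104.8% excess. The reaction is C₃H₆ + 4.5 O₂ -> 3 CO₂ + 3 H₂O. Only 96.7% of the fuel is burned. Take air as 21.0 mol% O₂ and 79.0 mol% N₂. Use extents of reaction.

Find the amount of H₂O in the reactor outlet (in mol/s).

Stoichiometric O₂ = 4.5 × 533 = 2398 mol/s; O₂ fed = 2398 × 2.048 = 4912 mol/s.
N₂ fed = 4912 × 79/21 = 18480 mol/s.
Fuel reacted = 0.967 × 533 → ξ = 515.4 mol/s.
Outlet (n = n₀ + ν ξ):
  C₃H₆: 533 − 1(515.4) = 17.59
  O₂: 4912 − 4.5(515.4) = 2593
  N₂: 18480 (inert)
  CO₂: 0 + 3(515.4) = 1546
  H₂O: 0 + 3(515.4) = 1546

1550 mol/s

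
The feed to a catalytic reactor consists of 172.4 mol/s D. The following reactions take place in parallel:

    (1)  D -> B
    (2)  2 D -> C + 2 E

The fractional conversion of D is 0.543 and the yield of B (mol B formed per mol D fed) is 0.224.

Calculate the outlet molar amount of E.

Yield of B: 1ξ₁ / 172.4 = 0.224 → ξ₁ = 38.62 mol/s.
Conversion of D: 1ξ₁ + 2ξ₂ = 0.543 × 172.4 = 93.61 → ξ₂ = 27.5 mol/s.
Outlet amounts (n = n₀ + Σ ν·ξ):
  D: 172.4 − 1(38.62) − 2(27.5) = 78.79
  B: 0 + 1(38.62) = 38.62
  C: 0 + 1(27.5) = 27.5
  E: 0 + 2(27.5) = 55

55 mol/s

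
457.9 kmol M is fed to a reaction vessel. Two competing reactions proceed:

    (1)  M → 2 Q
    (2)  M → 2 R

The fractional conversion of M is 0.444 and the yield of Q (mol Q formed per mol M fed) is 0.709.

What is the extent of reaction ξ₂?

ξ₂ = 41 kmol

Yield of Q: 2ξ₁ / 457.9 = 0.709 → ξ₁ = 162.3 kmol.
Conversion of M: 1ξ₁ + 1ξ₂ = 0.444 × 457.9 = 203.3 → ξ₂ = 40.98 kmol.
Outlet amounts (n = n₀ + Σ ν·ξ):
  M: 457.9 − 1(162.3) − 1(40.98) = 254.6
  Q: 0 + 2(162.3) = 324.7
  R: 0 + 2(40.98) = 81.96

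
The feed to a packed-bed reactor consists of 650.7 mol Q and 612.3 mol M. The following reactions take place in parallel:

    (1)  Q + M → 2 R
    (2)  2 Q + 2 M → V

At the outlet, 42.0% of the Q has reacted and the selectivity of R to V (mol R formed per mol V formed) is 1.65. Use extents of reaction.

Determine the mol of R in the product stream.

160 mol

Conversion of Q: Q consumed = 0.42 × 650.7 = 273.3 mol = 1ξ₁ + 2ξ₂.
Selectivity: 2ξ₁ / (1ξ₂) = 1.65 → ξ₁ = 0.825 ξ₂.
Substitute: (1·0.825 + 2) ξ₂ = 273.3 → ξ₂ = 96.74 mol, ξ₁ = 79.81 mol.
Outlet amounts (n = n₀ + Σ ν·ξ):
  Q: 650.7 − 1(79.81) − 2(96.74) = 377.4
  M: 612.3 − 1(79.81) − 2(96.74) = 339
  R: 0 + 2(79.81) = 159.6
  V: 0 + 1(96.74) = 96.74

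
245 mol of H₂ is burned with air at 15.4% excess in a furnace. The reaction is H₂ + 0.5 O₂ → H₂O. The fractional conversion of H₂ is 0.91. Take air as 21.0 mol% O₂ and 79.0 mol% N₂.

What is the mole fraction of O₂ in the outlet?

Stoichiometric O₂ = 0.5 × 245 = 122.5 mol; O₂ fed = 122.5 × 1.154 = 141.4 mol.
N₂ fed = 141.4 × 79/21 = 531.8 mol.
Fuel reacted = 0.91 × 245 → ξ = 223 mol.
Outlet (n = n₀ + ν ξ):
  H₂: 245 − 1(223) = 22.05
  O₂: 141.4 − 0.5(223) = 29.89
  N₂: 531.8 (inert)
  H₂O: 0 + 1(223) = 223
Total out = 806.7 mol; y_O₂ = 29.89 / 806.7 = 0.03705.

0.0371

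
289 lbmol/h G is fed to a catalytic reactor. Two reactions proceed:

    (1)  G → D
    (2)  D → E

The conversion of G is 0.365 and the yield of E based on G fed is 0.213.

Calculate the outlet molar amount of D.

Conversion of G: G consumed = 1ξ₁ = 0.365 × 289 → ξ₁ = 105.5 lbmol/h.
Yield of E: 1ξ₂ / 289 = 0.213 → ξ₂ = 61.56 lbmol/h.
Outlet amounts (n = n₀ + Σ ν·ξ):
  G: 289 − 1(105.5) = 183.5
  D: 0 + 1(105.5) − 1(61.56) = 43.93
  E: 0 + 1(61.56) = 61.56

43.9 lbmol/h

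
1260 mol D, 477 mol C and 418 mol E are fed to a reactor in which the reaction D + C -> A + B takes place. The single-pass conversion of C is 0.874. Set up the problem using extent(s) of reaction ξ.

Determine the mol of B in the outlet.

C reacted = 0.874 × 477 = 416.9 mol; ν_C = −1, so ξ = 416.9/1 = 416.9 mol.
Outlet amounts (n = n₀ + ν ξ):
  D: 1260 − 1(416.9) = 843.1
  C: 477 − 1(416.9) = 60.1
  A: 0 + 1(416.9) = 416.9
  B: 0 + 1(416.9) = 416.9
  E: 418 (inert)

417 mol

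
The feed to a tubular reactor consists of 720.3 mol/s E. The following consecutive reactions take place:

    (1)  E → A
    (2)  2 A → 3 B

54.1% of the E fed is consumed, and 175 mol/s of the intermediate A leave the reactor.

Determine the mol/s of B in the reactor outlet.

Conversion of E: E consumed = 1ξ₁ = 0.541 × 720.3 → ξ₁ = 389.7 mol/s.
A balance: n_A = 0 + 1ξ₁ − 2ξ₂ = 175 → ξ₂ = (1·389.7 − 175)/2 = 107.3 mol/s.
Outlet amounts (n = n₀ + Σ ν·ξ):
  E: 720.3 − 1(389.7) = 330.6
  A: 0 + 1(389.7) − 2(107.3) = 175
  B: 0 + 3(107.3) = 322

322 mol/s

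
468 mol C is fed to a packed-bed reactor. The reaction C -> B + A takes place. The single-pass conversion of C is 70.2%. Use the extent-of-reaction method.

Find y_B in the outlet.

C reacted = 0.702 × 468 = 328.5 mol; ν_C = −1, so ξ = 328.5/1 = 328.5 mol.
Outlet amounts (n = n₀ + ν ξ):
  C: 468 − 1(328.5) = 139.5
  B: 0 + 1(328.5) = 328.5
  A: 0 + 1(328.5) = 328.5
Total out = 796.5 mol; y_B = 328.5 / 796.5 = 0.4125.

0.412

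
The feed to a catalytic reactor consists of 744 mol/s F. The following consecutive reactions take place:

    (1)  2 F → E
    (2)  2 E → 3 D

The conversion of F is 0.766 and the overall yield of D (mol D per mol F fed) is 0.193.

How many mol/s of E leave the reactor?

Conversion of F: F consumed = 2ξ₁ = 0.766 × 744 → ξ₁ = 285 mol/s.
Yield of D: 3ξ₂ / 744 = 0.193 → ξ₂ = 47.86 mol/s.
Outlet amounts (n = n₀ + Σ ν·ξ):
  F: 744 − 2(285) = 174.1
  E: 0 + 1(285) − 2(47.86) = 189.2
  D: 0 + 3(47.86) = 143.6

189 mol/s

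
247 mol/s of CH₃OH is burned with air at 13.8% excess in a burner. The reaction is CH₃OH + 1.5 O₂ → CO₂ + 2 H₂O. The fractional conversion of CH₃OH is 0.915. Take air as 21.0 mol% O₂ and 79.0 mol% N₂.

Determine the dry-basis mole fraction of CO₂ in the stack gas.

Stoichiometric O₂ = 1.5 × 247 = 370.5 mol/s; O₂ fed = 370.5 × 1.138 = 421.6 mol/s.
N₂ fed = 421.6 × 79/21 = 1586 mol/s.
Fuel reacted = 0.915 × 247 → ξ = 226 mol/s.
Outlet (n = n₀ + ν ξ):
  CH₃OH: 247 − 1(226) = 21
  O₂: 421.6 − 1.5(226) = 82.62
  N₂: 1586 (inert)
  CO₂: 0 + 1(226) = 226
  H₂O: 0 + 2(226) = 452
Dry total = 1916 mol/s; y_CO₂ (dry) = 226 / 1916 = 0.118.

0.118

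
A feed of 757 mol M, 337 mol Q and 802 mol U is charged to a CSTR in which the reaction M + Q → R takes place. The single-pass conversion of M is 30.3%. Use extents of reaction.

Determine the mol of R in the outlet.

M reacted = 0.303 × 757 = 229.4 mol; ν_M = −1, so ξ = 229.4/1 = 229.4 mol.
Outlet amounts (n = n₀ + ν ξ):
  M: 757 − 1(229.4) = 527.6
  Q: 337 − 1(229.4) = 107.6
  R: 0 + 1(229.4) = 229.4
  U: 802 (inert)

229 mol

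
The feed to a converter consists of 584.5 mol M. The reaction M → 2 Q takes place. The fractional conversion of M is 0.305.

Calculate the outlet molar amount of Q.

357 mol

M reacted = 0.305 × 584.5 = 178.3 mol; ν_M = −1, so ξ = 178.3/1 = 178.3 mol.
Outlet amounts (n = n₀ + ν ξ):
  M: 584.5 − 1(178.3) = 406.2
  Q: 0 + 2(178.3) = 356.5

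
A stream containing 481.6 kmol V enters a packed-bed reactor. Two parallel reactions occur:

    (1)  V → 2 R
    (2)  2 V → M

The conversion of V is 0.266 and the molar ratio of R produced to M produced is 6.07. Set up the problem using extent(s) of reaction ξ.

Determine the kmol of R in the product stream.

154 kmol

Conversion of V: V consumed = 0.266 × 481.6 = 128.1 kmol = 1ξ₁ + 2ξ₂.
Selectivity: 2ξ₁ / (1ξ₂) = 6.07 → ξ₁ = 3.035 ξ₂.
Substitute: (1·3.035 + 2) ξ₂ = 128.1 → ξ₂ = 25.44 kmol, ξ₁ = 77.22 kmol.
Outlet amounts (n = n₀ + Σ ν·ξ):
  V: 481.6 − 1(77.22) − 2(25.44) = 353.5
  R: 0 + 2(77.22) = 154.4
  M: 0 + 1(25.44) = 25.44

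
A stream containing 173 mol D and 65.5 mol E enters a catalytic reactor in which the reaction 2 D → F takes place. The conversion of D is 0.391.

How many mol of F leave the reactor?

33.8 mol

D reacted = 0.391 × 173 = 67.64 mol; ν_D = −2, so ξ = 67.64/2 = 33.82 mol.
Outlet amounts (n = n₀ + ν ξ):
  D: 173 − 2(33.82) = 105.4
  F: 0 + 1(33.82) = 33.82
  E: 65.5 (inert)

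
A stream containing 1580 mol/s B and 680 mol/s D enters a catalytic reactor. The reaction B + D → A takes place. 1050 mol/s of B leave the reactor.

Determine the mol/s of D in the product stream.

150 mol/s

For B: n = n₀ − 1ξ → 1050 = 1580 − 1ξ, giving ξ = 530 mol/s.
Outlet amounts (n = n₀ + ν ξ):
  B: 1580 − 1(530) = 1050
  D: 680 − 1(530) = 150
  A: 0 + 1(530) = 530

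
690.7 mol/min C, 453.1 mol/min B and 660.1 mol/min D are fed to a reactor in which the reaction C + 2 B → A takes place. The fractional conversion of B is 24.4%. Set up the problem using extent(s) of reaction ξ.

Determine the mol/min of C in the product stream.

635 mol/min

B reacted = 0.244 × 453.1 = 110.6 mol/min; ν_B = −2, so ξ = 110.6/2 = 55.28 mol/min.
Outlet amounts (n = n₀ + ν ξ):
  C: 690.7 − 1(55.28) = 635.4
  B: 453.1 − 2(55.28) = 342.5
  A: 0 + 1(55.28) = 55.28
  D: 660.1 (inert)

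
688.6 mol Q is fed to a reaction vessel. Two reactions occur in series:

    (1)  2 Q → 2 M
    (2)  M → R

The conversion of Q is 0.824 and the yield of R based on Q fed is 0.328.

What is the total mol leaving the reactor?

689 mol

Conversion of Q: Q consumed = 2ξ₁ = 0.824 × 688.6 → ξ₁ = 283.7 mol.
Yield of R: 1ξ₂ / 688.6 = 0.328 → ξ₂ = 225.9 mol.
Outlet amounts (n = n₀ + Σ ν·ξ):
  Q: 688.6 − 2(283.7) = 121.2
  M: 0 + 2(283.7) − 1(225.9) = 341.5
  R: 0 + 1(225.9) = 225.9
Total out = 121.2 + 341.5 + 225.9 = 688.6 mol.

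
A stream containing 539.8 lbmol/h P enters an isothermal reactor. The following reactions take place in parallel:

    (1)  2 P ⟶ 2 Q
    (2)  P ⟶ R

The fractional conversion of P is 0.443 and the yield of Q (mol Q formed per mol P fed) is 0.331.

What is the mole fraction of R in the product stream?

Yield of Q: 2ξ₁ / 539.8 = 0.331 → ξ₁ = 89.34 lbmol/h.
Conversion of P: 2ξ₁ + 1ξ₂ = 0.443 × 539.8 = 239.1 → ξ₂ = 60.46 lbmol/h.
Outlet amounts (n = n₀ + Σ ν·ξ):
  P: 539.8 − 2(89.34) − 1(60.46) = 300.7
  Q: 0 + 2(89.34) = 178.7
  R: 0 + 1(60.46) = 60.46
Total out = 539.8 lbmol/h; y_R = 60.46 / 539.8 = 0.112.

0.112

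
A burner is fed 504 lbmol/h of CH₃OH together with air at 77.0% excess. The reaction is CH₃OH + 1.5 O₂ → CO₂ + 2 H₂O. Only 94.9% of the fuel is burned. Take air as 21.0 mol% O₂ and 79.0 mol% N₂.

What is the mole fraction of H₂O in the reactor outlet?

0.134

Stoichiometric O₂ = 1.5 × 504 = 756 lbmol/h; O₂ fed = 756 × 1.770 = 1338 lbmol/h.
N₂ fed = 1338 × 79/21 = 5034 lbmol/h.
Fuel reacted = 0.949 × 504 → ξ = 478.3 lbmol/h.
Outlet (n = n₀ + ν ξ):
  CH₃OH: 504 − 1(478.3) = 25.7
  O₂: 1338 − 1.5(478.3) = 620.7
  N₂: 5034 (inert)
  CO₂: 0 + 1(478.3) = 478.3
  H₂O: 0 + 2(478.3) = 956.6
Total out = 7115 lbmol/h; y_H₂O = 956.6 / 7115 = 0.1344.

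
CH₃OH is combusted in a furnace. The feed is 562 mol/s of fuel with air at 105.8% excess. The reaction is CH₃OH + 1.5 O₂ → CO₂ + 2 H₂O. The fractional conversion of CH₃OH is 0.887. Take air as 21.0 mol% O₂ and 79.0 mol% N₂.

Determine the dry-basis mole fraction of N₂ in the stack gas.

0.808

Stoichiometric O₂ = 1.5 × 562 = 843 mol/s; O₂ fed = 843 × 2.058 = 1735 mol/s.
N₂ fed = 1735 × 79/21 = 6527 mol/s.
Fuel reacted = 0.887 × 562 → ξ = 498.5 mol/s.
Outlet (n = n₀ + ν ξ):
  CH₃OH: 562 − 1(498.5) = 63.51
  O₂: 1735 − 1.5(498.5) = 987.2
  N₂: 6527 (inert)
  CO₂: 0 + 1(498.5) = 498.5
  H₂O: 0 + 2(498.5) = 997
Dry total = 8076 mol/s; y_N₂ (dry) = 6527 / 8076 = 0.8082.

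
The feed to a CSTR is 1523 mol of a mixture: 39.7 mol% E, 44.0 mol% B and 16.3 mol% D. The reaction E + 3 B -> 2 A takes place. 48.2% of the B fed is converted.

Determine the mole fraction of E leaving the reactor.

B reacted = 0.482 × 670.1 = 323 mol; ν_B = −3, so ξ = 323/3 = 107.7 mol.
Outlet amounts (n = n₀ + ν ξ):
  E: 604.6 − 1(107.7) = 497
  B: 670.1 − 3(107.7) = 347.1
  A: 0 + 2(107.7) = 215.3
  D: 248.2 (inert)
Total out = 1308 mol; y_E = 497 / 1308 = 0.38.

0.38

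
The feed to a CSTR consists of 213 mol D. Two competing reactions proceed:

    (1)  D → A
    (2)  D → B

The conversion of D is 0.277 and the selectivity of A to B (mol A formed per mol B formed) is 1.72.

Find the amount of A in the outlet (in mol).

37.3 mol

Conversion of D: D consumed = 0.277 × 213 = 59 mol = 1ξ₁ + 1ξ₂.
Selectivity: 1ξ₁ / (1ξ₂) = 1.72 → ξ₁ = 1.72 ξ₂.
Substitute: (1·1.72 + 1) ξ₂ = 59 → ξ₂ = 21.69 mol, ξ₁ = 37.31 mol.
Outlet amounts (n = n₀ + Σ ν·ξ):
  D: 213 − 1(37.31) − 1(21.69) = 154
  A: 0 + 1(37.31) = 37.31
  B: 0 + 1(21.69) = 21.69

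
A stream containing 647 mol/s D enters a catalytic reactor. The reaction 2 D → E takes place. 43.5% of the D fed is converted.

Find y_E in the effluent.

D reacted = 0.435 × 647 = 281.4 mol/s; ν_D = −2, so ξ = 281.4/2 = 140.7 mol/s.
Outlet amounts (n = n₀ + ν ξ):
  D: 647 − 2(140.7) = 365.6
  E: 0 + 1(140.7) = 140.7
Total out = 506.3 mol/s; y_E = 140.7 / 506.3 = 0.278.

0.278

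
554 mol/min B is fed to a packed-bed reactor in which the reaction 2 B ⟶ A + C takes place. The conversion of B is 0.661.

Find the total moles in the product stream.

554 mol/min

B reacted = 0.661 × 554 = 366.2 mol/min; ν_B = −2, so ξ = 366.2/2 = 183.1 mol/min.
Outlet amounts (n = n₀ + ν ξ):
  B: 554 − 2(183.1) = 187.8
  A: 0 + 1(183.1) = 183.1
  C: 0 + 1(183.1) = 183.1
Total out = 187.8 + 183.1 + 183.1 = 554 mol/min.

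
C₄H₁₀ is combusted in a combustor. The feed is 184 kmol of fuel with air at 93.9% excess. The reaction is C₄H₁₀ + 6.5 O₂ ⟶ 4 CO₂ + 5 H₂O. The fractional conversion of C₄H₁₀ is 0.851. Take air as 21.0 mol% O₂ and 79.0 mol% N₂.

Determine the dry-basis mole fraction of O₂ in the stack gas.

0.122

Stoichiometric O₂ = 6.5 × 184 = 1196 kmol; O₂ fed = 1196 × 1.939 = 2319 kmol.
N₂ fed = 2319 × 79/21 = 8724 kmol.
Fuel reacted = 0.851 × 184 → ξ = 156.6 kmol.
Outlet (n = n₀ + ν ξ):
  C₄H₁₀: 184 − 1(156.6) = 27.42
  O₂: 2319 − 6.5(156.6) = 1301
  N₂: 8724 (inert)
  CO₂: 0 + 4(156.6) = 626.3
  H₂O: 0 + 5(156.6) = 782.9
Dry total = 10680 kmol; y_O₂ (dry) = 1301 / 10680 = 0.1219.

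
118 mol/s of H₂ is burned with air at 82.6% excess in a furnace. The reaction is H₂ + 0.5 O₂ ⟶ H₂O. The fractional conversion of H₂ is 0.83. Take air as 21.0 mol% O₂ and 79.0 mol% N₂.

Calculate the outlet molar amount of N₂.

405 mol/s

Stoichiometric O₂ = 0.5 × 118 = 59 mol/s; O₂ fed = 59 × 1.826 = 107.7 mol/s.
N₂ fed = 107.7 × 79/21 = 405.3 mol/s.
Fuel reacted = 0.83 × 118 → ξ = 97.94 mol/s.
Outlet (n = n₀ + ν ξ):
  H₂: 118 − 1(97.94) = 20.06
  O₂: 107.7 − 0.5(97.94) = 58.76
  N₂: 405.3 (inert)
  H₂O: 0 + 1(97.94) = 97.94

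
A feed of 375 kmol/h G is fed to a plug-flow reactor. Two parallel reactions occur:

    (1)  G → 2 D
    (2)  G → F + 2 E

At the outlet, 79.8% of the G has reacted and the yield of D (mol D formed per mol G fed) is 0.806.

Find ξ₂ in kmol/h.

Yield of D: 2ξ₁ / 375 = 0.806 → ξ₁ = 151.1 kmol/h.
Conversion of G: 1ξ₁ + 1ξ₂ = 0.798 × 375 = 299.2 → ξ₂ = 148.1 kmol/h.
Outlet amounts (n = n₀ + Σ ν·ξ):
  G: 375 − 1(151.1) − 1(148.1) = 75.75
  D: 0 + 2(151.1) = 302.2
  F: 0 + 1(148.1) = 148.1
  E: 0 + 2(148.1) = 296.2

ξ₂ = 148 kmol/h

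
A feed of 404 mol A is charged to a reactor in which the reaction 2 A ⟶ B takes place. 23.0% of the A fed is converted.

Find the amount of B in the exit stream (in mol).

A reacted = 0.23 × 404 = 92.92 mol; ν_A = −2, so ξ = 92.92/2 = 46.46 mol.
Outlet amounts (n = n₀ + ν ξ):
  A: 404 − 2(46.46) = 311.1
  B: 0 + 1(46.46) = 46.46

46.5 mol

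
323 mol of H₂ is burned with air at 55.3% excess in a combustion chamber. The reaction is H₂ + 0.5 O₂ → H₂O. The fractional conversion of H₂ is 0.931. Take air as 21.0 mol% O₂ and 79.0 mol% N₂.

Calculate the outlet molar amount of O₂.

100 mol

Stoichiometric O₂ = 0.5 × 323 = 161.5 mol; O₂ fed = 161.5 × 1.553 = 250.8 mol.
N₂ fed = 250.8 × 79/21 = 943.5 mol.
Fuel reacted = 0.931 × 323 → ξ = 300.7 mol.
Outlet (n = n₀ + ν ξ):
  H₂: 323 − 1(300.7) = 22.29
  O₂: 250.8 − 0.5(300.7) = 100.5
  N₂: 943.5 (inert)
  H₂O: 0 + 1(300.7) = 300.7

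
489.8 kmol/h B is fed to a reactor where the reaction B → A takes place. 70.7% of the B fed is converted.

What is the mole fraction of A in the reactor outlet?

0.707

B reacted = 0.707 × 489.8 = 346.3 kmol/h; ν_B = −1, so ξ = 346.3/1 = 346.3 kmol/h.
Outlet amounts (n = n₀ + ν ξ):
  B: 489.8 − 1(346.3) = 143.5
  A: 0 + 1(346.3) = 346.3
Total out = 489.8 kmol/h; y_A = 346.3 / 489.8 = 0.707.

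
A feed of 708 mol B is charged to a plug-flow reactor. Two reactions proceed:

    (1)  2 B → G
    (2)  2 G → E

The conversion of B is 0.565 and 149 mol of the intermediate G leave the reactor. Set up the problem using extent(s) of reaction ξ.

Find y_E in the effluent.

0.0529

Conversion of B: B consumed = 2ξ₁ = 0.565 × 708 → ξ₁ = 200 mol.
G balance: n_G = 0 + 1ξ₁ − 2ξ₂ = 149 → ξ₂ = (1·200 − 149)/2 = 25.5 mol.
Outlet amounts (n = n₀ + Σ ν·ξ):
  B: 708 − 2(200) = 308
  G: 0 + 1(200) − 2(25.5) = 149
  E: 0 + 1(25.5) = 25.5
Total out = 482.5 mol; y_E = 25.5 / 482.5 = 0.05286.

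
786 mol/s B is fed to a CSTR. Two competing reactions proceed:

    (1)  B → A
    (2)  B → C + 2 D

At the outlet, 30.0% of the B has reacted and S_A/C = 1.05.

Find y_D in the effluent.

0.226

Conversion of B: B consumed = 0.3 × 786 = 235.8 mol/s = 1ξ₁ + 1ξ₂.
Selectivity: 1ξ₁ / (1ξ₂) = 1.05 → ξ₁ = 1.05 ξ₂.
Substitute: (1·1.05 + 1) ξ₂ = 235.8 → ξ₂ = 115 mol/s, ξ₁ = 120.8 mol/s.
Outlet amounts (n = n₀ + Σ ν·ξ):
  B: 786 − 1(120.8) − 1(115) = 550.2
  A: 0 + 1(120.8) = 120.8
  C: 0 + 1(115) = 115
  D: 0 + 2(115) = 230
Total out = 1016 mol/s; y_D = 230 / 1016 = 0.2264.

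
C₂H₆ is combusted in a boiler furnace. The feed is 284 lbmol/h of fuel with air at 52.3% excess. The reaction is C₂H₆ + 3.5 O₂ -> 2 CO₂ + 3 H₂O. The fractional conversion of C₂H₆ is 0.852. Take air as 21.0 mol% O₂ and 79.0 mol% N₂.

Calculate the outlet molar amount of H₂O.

Stoichiometric O₂ = 3.5 × 284 = 994 lbmol/h; O₂ fed = 994 × 1.523 = 1514 lbmol/h.
N₂ fed = 1514 × 79/21 = 5695 lbmol/h.
Fuel reacted = 0.852 × 284 → ξ = 242 lbmol/h.
Outlet (n = n₀ + ν ξ):
  C₂H₆: 284 − 1(242) = 42.03
  O₂: 1514 − 3.5(242) = 667
  N₂: 5695 (inert)
  CO₂: 0 + 2(242) = 483.9
  H₂O: 0 + 3(242) = 725.9

726 lbmol/h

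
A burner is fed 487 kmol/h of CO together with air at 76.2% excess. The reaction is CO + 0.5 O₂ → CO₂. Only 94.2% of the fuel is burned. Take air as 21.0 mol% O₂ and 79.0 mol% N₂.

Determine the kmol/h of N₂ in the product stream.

1610 kmol/h

Stoichiometric O₂ = 0.5 × 487 = 243.5 kmol/h; O₂ fed = 243.5 × 1.762 = 429 kmol/h.
N₂ fed = 429 × 79/21 = 1614 kmol/h.
Fuel reacted = 0.942 × 487 → ξ = 458.8 kmol/h.
Outlet (n = n₀ + ν ξ):
  CO: 487 − 1(458.8) = 28.25
  O₂: 429 − 0.5(458.8) = 199.7
  N₂: 1614 (inert)
  CO₂: 0 + 1(458.8) = 458.8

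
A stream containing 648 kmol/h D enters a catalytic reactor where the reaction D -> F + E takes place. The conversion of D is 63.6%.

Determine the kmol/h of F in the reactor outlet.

D reacted = 0.636 × 648 = 412.1 kmol/h; ν_D = −1, so ξ = 412.1/1 = 412.1 kmol/h.
Outlet amounts (n = n₀ + ν ξ):
  D: 648 − 1(412.1) = 235.9
  F: 0 + 1(412.1) = 412.1
  E: 0 + 1(412.1) = 412.1

412 kmol/h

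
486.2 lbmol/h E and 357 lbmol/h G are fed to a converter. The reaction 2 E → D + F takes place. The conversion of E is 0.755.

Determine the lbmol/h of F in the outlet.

184 lbmol/h

E reacted = 0.755 × 486.2 = 367.1 lbmol/h; ν_E = −2, so ξ = 367.1/2 = 183.5 lbmol/h.
Outlet amounts (n = n₀ + ν ξ):
  E: 486.2 − 2(183.5) = 119.1
  D: 0 + 1(183.5) = 183.5
  F: 0 + 1(183.5) = 183.5
  G: 357 (inert)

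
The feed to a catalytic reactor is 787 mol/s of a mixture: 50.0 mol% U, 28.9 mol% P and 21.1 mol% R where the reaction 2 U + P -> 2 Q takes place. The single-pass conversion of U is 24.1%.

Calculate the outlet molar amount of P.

180 mol/s

U reacted = 0.241 × 393.5 = 94.83 mol/s; ν_U = −2, so ξ = 94.83/2 = 47.42 mol/s.
Outlet amounts (n = n₀ + ν ξ):
  U: 393.5 − 2(47.42) = 298.7
  P: 227.4 − 1(47.42) = 180
  Q: 0 + 2(47.42) = 94.83
  R: 166.1 (inert)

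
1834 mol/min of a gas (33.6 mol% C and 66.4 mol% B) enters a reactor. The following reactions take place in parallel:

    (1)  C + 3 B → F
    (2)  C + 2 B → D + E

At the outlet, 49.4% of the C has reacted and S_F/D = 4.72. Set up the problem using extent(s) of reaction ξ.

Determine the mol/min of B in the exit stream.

Conversion of C: C consumed = 0.494 × 616.2 = 304.4 mol/min = 1ξ₁ + 1ξ₂.
Selectivity: 1ξ₁ / (1ξ₂) = 4.72 → ξ₁ = 4.72 ξ₂.
Substitute: (1·4.72 + 1) ξ₂ = 304.4 → ξ₂ = 53.22 mol/min, ξ₁ = 251.2 mol/min.
Outlet amounts (n = n₀ + Σ ν·ξ):
  C: 616.2 − 1(251.2) − 1(53.22) = 311.8
  B: 1218 − 3(251.2) − 2(53.22) = 357.8
  F: 0 + 1(251.2) = 251.2
  D: 0 + 1(53.22) = 53.22
  E: 0 + 1(53.22) = 53.22

358 mol/min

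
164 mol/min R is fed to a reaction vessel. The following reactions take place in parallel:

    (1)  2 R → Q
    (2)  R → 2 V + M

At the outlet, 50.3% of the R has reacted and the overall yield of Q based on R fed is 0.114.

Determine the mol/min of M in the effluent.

45.1 mol/min

Yield of Q: 1ξ₁ / 164 = 0.114 → ξ₁ = 18.7 mol/min.
Conversion of R: 2ξ₁ + 1ξ₂ = 0.503 × 164 = 82.49 → ξ₂ = 45.1 mol/min.
Outlet amounts (n = n₀ + Σ ν·ξ):
  R: 164 − 2(18.7) − 1(45.1) = 81.51
  Q: 0 + 1(18.7) = 18.7
  V: 0 + 2(45.1) = 90.2
  M: 0 + 1(45.1) = 45.1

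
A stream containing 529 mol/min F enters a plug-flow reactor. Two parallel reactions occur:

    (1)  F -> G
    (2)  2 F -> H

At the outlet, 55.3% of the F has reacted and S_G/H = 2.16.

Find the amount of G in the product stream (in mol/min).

152 mol/min

Conversion of F: F consumed = 0.553 × 529 = 292.5 mol/min = 1ξ₁ + 2ξ₂.
Selectivity: 1ξ₁ / (1ξ₂) = 2.16 → ξ₁ = 2.16 ξ₂.
Substitute: (1·2.16 + 2) ξ₂ = 292.5 → ξ₂ = 70.32 mol/min, ξ₁ = 151.9 mol/min.
Outlet amounts (n = n₀ + Σ ν·ξ):
  F: 529 − 1(151.9) − 2(70.32) = 236.5
  G: 0 + 1(151.9) = 151.9
  H: 0 + 1(70.32) = 70.32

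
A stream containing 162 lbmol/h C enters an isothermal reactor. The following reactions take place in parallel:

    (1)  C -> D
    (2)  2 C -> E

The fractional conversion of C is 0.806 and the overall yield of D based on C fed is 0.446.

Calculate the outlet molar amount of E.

Yield of D: 1ξ₁ / 162 = 0.446 → ξ₁ = 72.25 lbmol/h.
Conversion of C: 1ξ₁ + 2ξ₂ = 0.806 × 162 = 130.6 → ξ₂ = 29.16 lbmol/h.
Outlet amounts (n = n₀ + Σ ν·ξ):
  C: 162 − 1(72.25) − 2(29.16) = 31.43
  D: 0 + 1(72.25) = 72.25
  E: 0 + 1(29.16) = 29.16

29.2 lbmol/h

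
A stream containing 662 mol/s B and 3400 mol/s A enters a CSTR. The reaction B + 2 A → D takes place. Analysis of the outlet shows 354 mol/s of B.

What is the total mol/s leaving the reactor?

3450 mol/s

For B: n = n₀ − 1ξ → 354 = 662 − 1ξ, giving ξ = 308 mol/s.
Outlet amounts (n = n₀ + ν ξ):
  B: 662 − 1(308) = 354
  A: 3400 − 2(308) = 2784
  D: 0 + 1(308) = 308
Total out = 354 + 2784 + 308 = 3446 mol/s.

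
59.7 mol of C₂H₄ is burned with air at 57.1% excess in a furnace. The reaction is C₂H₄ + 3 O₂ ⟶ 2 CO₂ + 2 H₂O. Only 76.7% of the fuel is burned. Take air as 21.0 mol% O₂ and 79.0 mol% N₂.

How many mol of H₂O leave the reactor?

91.6 mol

Stoichiometric O₂ = 3 × 59.7 = 179.1 mol; O₂ fed = 179.1 × 1.571 = 281.4 mol.
N₂ fed = 281.4 × 79/21 = 1058 mol.
Fuel reacted = 0.767 × 59.7 → ξ = 45.79 mol.
Outlet (n = n₀ + ν ξ):
  C₂H₄: 59.7 − 1(45.79) = 13.91
  O₂: 281.4 − 3(45.79) = 144
  N₂: 1058 (inert)
  CO₂: 0 + 2(45.79) = 91.58
  H₂O: 0 + 2(45.79) = 91.58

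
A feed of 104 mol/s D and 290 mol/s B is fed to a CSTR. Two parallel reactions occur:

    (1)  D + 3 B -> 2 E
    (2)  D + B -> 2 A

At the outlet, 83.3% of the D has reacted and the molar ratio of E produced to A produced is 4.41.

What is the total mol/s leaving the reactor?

Conversion of D: D consumed = 0.833 × 104 = 86.63 mol/s = 1ξ₁ + 1ξ₂.
Selectivity: 2ξ₁ / (2ξ₂) = 4.41 → ξ₁ = 4.41 ξ₂.
Substitute: (1·4.41 + 1) ξ₂ = 86.63 → ξ₂ = 16.01 mol/s, ξ₁ = 70.62 mol/s.
Outlet amounts (n = n₀ + Σ ν·ξ):
  D: 104 − 1(70.62) − 1(16.01) = 17.37
  B: 290 − 3(70.62) − 1(16.01) = 62.13
  E: 0 + 2(70.62) = 141.2
  A: 0 + 2(16.01) = 32.03
Total out = 17.37 + 62.13 + 141.2 + 32.03 = 252.8 mol/s.

253 mol/s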